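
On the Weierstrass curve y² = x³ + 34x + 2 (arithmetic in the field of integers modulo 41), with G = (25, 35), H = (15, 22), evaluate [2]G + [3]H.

First 2G:
Repeated addition: build up to 2G.
2G: tangent at (25, 35): λ = (3·25² + 34)/(2·35) ≡ 23/29. 29⁻¹ ≡ 17 (mod 41) since 29·17 = 493 ≡ 1, so λ ≡ 23·17 ≡ 22.
  x = λ² - 25 - 25 = 484 - 50 ≡ 24; y = λ·(25 - 24) - 35 ≡ 28. → (24, 28)
2G = (24, 28).
Next 3H:
Repeated addition: build up to 3H.
2H: tangent at (15, 22): λ = (3·15² + 34)/(2·22) ≡ 12/3. 3⁻¹ ≡ 14 (mod 41), so λ ≡ 12·14 ≡ 4.
  x = λ² - 15 - 15 = 16 - 30 ≡ 27; y = λ·(15 - 27) - 22 ≡ 12. → (27, 12)
3H: (27, 12) + (15, 22). λ = (22 - 12)/(15 - 27) ≡ 10/29 mod 41. 29⁻¹ ≡ 17 (mod 41), so λ ≡ 6.
  x = λ² - 27 - 15 = 36 - 42 ≡ 35; y = λ·(27 - 35) - 12 ≡ 22. → (35, 22)
3H = (35, 22).
Finally 2G + 3H:
(24, 28) + (35, 22). λ = (22 - 28)/(35 - 24) ≡ 35/11 mod 41. 11⁻¹ ≡ 15 (mod 41) since 11·15 = 165 ≡ 1, so λ ≡ 33.
  x = λ² - 24 - 35 = 1089 - 59 ≡ 5; y = λ·(24 - 5) - 28 ≡ 25. → (5, 25)

(5, 25)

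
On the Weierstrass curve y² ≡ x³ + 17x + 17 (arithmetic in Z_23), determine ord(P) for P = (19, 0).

2

2P: (19, 0) + (19, 0): same x and y₁ ≡ -y₂, so the sum is O.
2P = O, so the order is 2.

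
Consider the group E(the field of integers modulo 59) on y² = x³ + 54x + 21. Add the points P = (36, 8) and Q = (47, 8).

(36, 8) + (47, 8). λ = (8 - 8)/(47 - 36) ≡ 0/11 mod 59. 11⁻¹ ≡ 43 (mod 59) since 11·43 = 473 ≡ 1, so λ ≡ 0.
  x = λ² - 36 - 47 = 0 - 83 ≡ 35; y = λ·(36 - 35) - 8 ≡ 51. → (35, 51)

(35, 51)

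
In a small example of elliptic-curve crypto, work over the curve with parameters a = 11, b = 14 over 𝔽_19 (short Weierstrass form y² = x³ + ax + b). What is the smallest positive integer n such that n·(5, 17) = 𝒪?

2P: tangent at (5, 17): λ = (3·5² + 11)/(2·17) ≡ 10/15. 15⁻¹ ≡ 14 (mod 19), so λ ≡ 10·14 ≡ 7.
  x = λ² - 5 - 5 = 49 - 10 ≡ 1; y = λ·(5 - 1) - 17 ≡ 11. → (1, 11)
3P: (1, 11) + (5, 17). λ = (17 - 11)/(5 - 1) ≡ 6/4 mod 19. 4⁻¹ ≡ 5 (mod 19) since 4·5 = 20 ≡ 1, so λ ≡ 11.
  x = λ² - 1 - 5 = 121 - 6 ≡ 1; y = λ·(1 - 1) - 11 ≡ 8. → (1, 8)
4P: (1, 8) + (5, 17). λ = (17 - 8)/(5 - 1) ≡ 9/4 mod 19. 4⁻¹ ≡ 5 (mod 19) since 4·5 = 20 ≡ 1, so λ ≡ 7.
  x = λ² - 1 - 5 = 49 - 6 ≡ 5; y = λ·(1 - 5) - 8 ≡ 2. → (5, 2)
5P: (5, 2) + (5, 17): same x and y₁ ≡ -y₂, so the sum is 𝒪.
5P = 𝒪, so the order is 5.

5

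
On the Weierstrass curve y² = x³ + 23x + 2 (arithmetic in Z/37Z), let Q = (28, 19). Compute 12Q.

Repeated addition: build up to 12Q.
2Q: tangent at (28, 19): λ = (3·28² + 23)/(2·19) ≡ 7/1. 1⁻¹ ≡ 1 (mod 37), so λ ≡ 7·1 ≡ 7.
  x = λ² - 28 - 28 = 49 - 56 ≡ 30; y = λ·(28 - 30) - 19 ≡ 4. → (30, 4)
3Q: (30, 4) + (28, 19). λ = (19 - 4)/(28 - 30) ≡ 15/35 mod 37. 35⁻¹ ≡ 18 (mod 37), so λ ≡ 11.
  x = λ² - 30 - 28 = 121 - 58 ≡ 26; y = λ·(30 - 26) - 4 ≡ 3. → (26, 3)
4Q: (26, 3) + (28, 19). λ = (19 - 3)/(28 - 26) ≡ 16/2 mod 37. 2⁻¹ ≡ 19 (mod 37) since 2·19 = 38 ≡ 1, so λ ≡ 8.
  x = λ² - 26 - 28 = 64 - 54 ≡ 10; y = λ·(26 - 10) - 3 ≡ 14. → (10, 14)
5Q: (10, 14) + (28, 19). λ = (19 - 14)/(28 - 10) ≡ 5/18 mod 37. 18⁻¹ ≡ 35 (mod 37), so λ ≡ 27.
  x = λ² - 10 - 28 = 729 - 38 ≡ 25; y = λ·(10 - 25) - 14 ≡ 25. → (25, 25)
6Q: (25, 25) + (28, 19). λ = (19 - 25)/(28 - 25) ≡ 31/3 mod 37. 3⁻¹ ≡ 25 (mod 37), so λ ≡ 35.
  x = λ² - 25 - 28 = 1225 - 53 ≡ 25; y = λ·(25 - 25) - 25 ≡ 12. → (25, 12)
7Q: (25, 12) + (28, 19). λ = (19 - 12)/(28 - 25) ≡ 7/3 mod 37. 3⁻¹ ≡ 25 (mod 37), so λ ≡ 27.
  x = λ² - 25 - 28 = 729 - 53 ≡ 10; y = λ·(25 - 10) - 12 ≡ 23. → (10, 23)
8Q: (10, 23) + (28, 19). λ = (19 - 23)/(28 - 10) ≡ 33/18 mod 37. 18⁻¹ ≡ 35 (mod 37) since 18·35 = 630 ≡ 1, so λ ≡ 8.
  x = λ² - 10 - 28 = 64 - 38 ≡ 26; y = λ·(10 - 26) - 23 ≡ 34. → (26, 34)
9Q: (26, 34) + (28, 19). λ = (19 - 34)/(28 - 26) ≡ 22/2 mod 37. 2⁻¹ ≡ 19 (mod 37) since 2·19 = 38 ≡ 1, so λ ≡ 11.
  x = λ² - 26 - 28 = 121 - 54 ≡ 30; y = λ·(26 - 30) - 34 ≡ 33. → (30, 33)
10Q: (30, 33) + (28, 19). λ = (19 - 33)/(28 - 30) ≡ 23/35 mod 37. 35⁻¹ ≡ 18 (mod 37) since 35·18 = 630 ≡ 1, so λ ≡ 7.
  x = λ² - 30 - 28 = 49 - 58 ≡ 28; y = λ·(30 - 28) - 33 ≡ 18. → (28, 18)
11Q: (28, 18) + (28, 19): same x and y₁ ≡ -y₂, so the sum is the point at infinity.
12Q: the point at infinity + (28, 19) = (28, 19) (identity).

(28, 19)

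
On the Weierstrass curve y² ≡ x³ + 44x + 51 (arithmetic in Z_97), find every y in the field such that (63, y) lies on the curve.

31, 66

x³ + 44x + 51 = 252870 ≡ 88 (mod 97).
Square roots of 88 mod 97: 31 and 66 (since 31² = 961 ≡ 88).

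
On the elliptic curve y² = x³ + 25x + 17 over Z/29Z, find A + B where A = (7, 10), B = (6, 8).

(20, 22)

(7, 10) + (6, 8). λ = (8 - 10)/(6 - 7) ≡ 27/28 mod 29. 28⁻¹ ≡ 28 (mod 29) since 28·28 = 784 ≡ 1, so λ ≡ 2.
  x = λ² - 7 - 6 = 4 - 13 ≡ 20; y = λ·(7 - 20) - 10 ≡ 22. → (20, 22)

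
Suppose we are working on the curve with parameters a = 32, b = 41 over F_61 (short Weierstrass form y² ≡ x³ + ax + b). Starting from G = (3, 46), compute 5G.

Repeated addition: build up to 5G.
2G: tangent at (3, 46): λ = (3·3² + 32)/(2·46) ≡ 59/31. 31⁻¹ ≡ 2 (mod 61) since 31·2 = 62 ≡ 1, so λ ≡ 59·2 ≡ 57.
  x = λ² - 3 - 3 = 3249 - 6 ≡ 10; y = λ·(3 - 10) - 46 ≡ 43. → (10, 43)
3G: (10, 43) + (3, 46). λ = (46 - 43)/(3 - 10) ≡ 3/54 mod 61. 54⁻¹ ≡ 26 (mod 61), so λ ≡ 17.
  x = λ² - 10 - 3 = 289 - 13 ≡ 32; y = λ·(10 - 32) - 43 ≡ 10. → (32, 10)
4G: (32, 10) + (3, 46). λ = (46 - 10)/(3 - 32) ≡ 36/32 mod 61. 32⁻¹ ≡ 21 (mod 61) since 32·21 = 672 ≡ 1, so λ ≡ 24.
  x = λ² - 32 - 3 = 576 - 35 ≡ 53; y = λ·(32 - 53) - 10 ≡ 35. → (53, 35)
5G: (53, 35) + (3, 46). λ = (46 - 35)/(3 - 53) ≡ 11/11 mod 61. 11⁻¹ ≡ 50 (mod 61), so λ ≡ 1.
  x = λ² - 53 - 3 = 1 - 56 ≡ 6; y = λ·(53 - 6) - 35 ≡ 12. → (6, 12)

(6, 12)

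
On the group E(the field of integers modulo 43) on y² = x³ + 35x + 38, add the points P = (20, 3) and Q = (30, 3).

(36, 40)

(20, 3) + (30, 3). λ = (3 - 3)/(30 - 20) ≡ 0/10 mod 43. 10⁻¹ ≡ 13 (mod 43) since 10·13 = 130 ≡ 1, so λ ≡ 0.
  x = λ² - 20 - 30 = 0 - 50 ≡ 36; y = λ·(20 - 36) - 3 ≡ 40. → (36, 40)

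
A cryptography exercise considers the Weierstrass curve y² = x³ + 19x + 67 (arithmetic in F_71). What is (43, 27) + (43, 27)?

(14, 38)

tangent at (43, 27): λ = (3·43² + 19)/(2·27) ≡ 28/54. 54⁻¹ ≡ 25 (mod 71), so λ ≡ 28·25 ≡ 61.
  x = λ² - 43 - 43 = 3721 - 86 ≡ 14; y = λ·(43 - 14) - 27 ≡ 38. → (14, 38)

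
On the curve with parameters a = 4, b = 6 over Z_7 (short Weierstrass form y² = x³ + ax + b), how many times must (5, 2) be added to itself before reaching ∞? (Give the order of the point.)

11

2P: tangent at (5, 2): λ = (3·5² + 4)/(2·2) ≡ 2/4. 4⁻¹ ≡ 2 (mod 7) since 4·2 = 8 ≡ 1, so λ ≡ 2·2 ≡ 4.
  x = λ² - 5 - 5 = 16 - 10 ≡ 6; y = λ·(5 - 6) - 2 ≡ 1. → (6, 1)
3P: (6, 1) + (5, 2). λ = (2 - 1)/(5 - 6) ≡ 1/6 mod 7. 6⁻¹ ≡ 6 (mod 7), so λ ≡ 6.
  x = λ² - 6 - 5 = 36 - 11 ≡ 4; y = λ·(6 - 4) - 1 ≡ 4. → (4, 4)
4P: (4, 4) + (5, 2). λ = (2 - 4)/(5 - 4) ≡ 5/1 mod 7. 1⁻¹ ≡ 1 (mod 7) since 1·1 = 1 ≡ 1, so λ ≡ 5.
  x = λ² - 4 - 5 = 25 - 9 ≡ 2; y = λ·(4 - 2) - 4 ≡ 6. → (2, 6)
5P: (2, 6) + (5, 2). λ = (2 - 6)/(5 - 2) ≡ 3/3 mod 7. 3⁻¹ ≡ 5 (mod 7), so λ ≡ 1.
  x = λ² - 2 - 5 = 1 - 7 ≡ 1; y = λ·(2 - 1) - 6 ≡ 2. → (1, 2)
6P: (1, 2) + (5, 2). λ = (2 - 2)/(5 - 1) ≡ 0/4 mod 7. 4⁻¹ ≡ 2 (mod 7) since 4·2 = 8 ≡ 1, so λ ≡ 0.
  x = λ² - 1 - 5 = 0 - 6 ≡ 1; y = λ·(1 - 1) - 2 ≡ 5. → (1, 5)
7P: (1, 5) + (5, 2). λ = (2 - 5)/(5 - 1) ≡ 4/4 mod 7. 4⁻¹ ≡ 2 (mod 7) since 4·2 = 8 ≡ 1, so λ ≡ 1.
  x = λ² - 1 - 5 = 1 - 6 ≡ 2; y = λ·(1 - 2) - 5 ≡ 1. → (2, 1)
8P: (2, 1) + (5, 2). λ = (2 - 1)/(5 - 2) ≡ 1/3 mod 7. 3⁻¹ ≡ 5 (mod 7) since 3·5 = 15 ≡ 1, so λ ≡ 5.
  x = λ² - 2 - 5 = 25 - 7 ≡ 4; y = λ·(2 - 4) - 1 ≡ 3. → (4, 3)
9P: (4, 3) + (5, 2). λ = (2 - 3)/(5 - 4) ≡ 6/1 mod 7. 1⁻¹ ≡ 1 (mod 7) since 1·1 = 1 ≡ 1, so λ ≡ 6.
  x = λ² - 4 - 5 = 36 - 9 ≡ 6; y = λ·(4 - 6) - 3 ≡ 6. → (6, 6)
10P: (6, 6) + (5, 2). λ = (2 - 6)/(5 - 6) ≡ 3/6 mod 7. 6⁻¹ ≡ 6 (mod 7), so λ ≡ 4.
  x = λ² - 6 - 5 = 16 - 11 ≡ 5; y = λ·(6 - 5) - 6 ≡ 5. → (5, 5)
11P: (5, 5) + (5, 2): same x and y₁ ≡ -y₂, so the sum is ∞.
11P = ∞, so the order is 11.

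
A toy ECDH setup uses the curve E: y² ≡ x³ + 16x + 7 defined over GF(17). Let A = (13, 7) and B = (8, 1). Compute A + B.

(13, 7) + (8, 1). λ = (1 - 7)/(8 - 13) ≡ 11/12 mod 17. 12⁻¹ ≡ 10 (mod 17), so λ ≡ 8.
  x = λ² - 13 - 8 = 64 - 21 ≡ 9; y = λ·(13 - 9) - 7 ≡ 8. → (9, 8)

(9, 8)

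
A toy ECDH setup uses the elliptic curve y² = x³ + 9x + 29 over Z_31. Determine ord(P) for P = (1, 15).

2P: tangent at (1, 15): λ = (3·1² + 9)/(2·15) ≡ 12/30. 30⁻¹ ≡ 30 (mod 31), so λ ≡ 12·30 ≡ 19.
  x = λ² - 1 - 1 = 361 - 2 ≡ 18; y = λ·(1 - 18) - 15 ≡ 3. → (18, 3)
3P: (18, 3) + (1, 15). λ = (15 - 3)/(1 - 18) ≡ 12/14 mod 31. 14⁻¹ ≡ 20 (mod 31), so λ ≡ 23.
  x = λ² - 18 - 1 = 529 - 19 ≡ 14; y = λ·(18 - 14) - 3 ≡ 27. → (14, 27)
4P: (14, 27) + (1, 15). λ = (15 - 27)/(1 - 14) ≡ 19/18 mod 31. 18⁻¹ ≡ 19 (mod 31) since 18·19 = 342 ≡ 1, so λ ≡ 20.
  x = λ² - 14 - 1 = 400 - 15 ≡ 13; y = λ·(14 - 13) - 27 ≡ 24. → (13, 24)
5P: (13, 24) + (1, 15). λ = (15 - 24)/(1 - 13) ≡ 22/19 mod 31. 19⁻¹ ≡ 18 (mod 31) since 19·18 = 342 ≡ 1, so λ ≡ 24.
  x = λ² - 13 - 1 = 576 - 14 ≡ 4; y = λ·(13 - 4) - 24 ≡ 6. → (4, 6)
6P: (4, 6) + (1, 15). λ = (15 - 6)/(1 - 4) ≡ 9/28 mod 31. 28⁻¹ ≡ 10 (mod 31), so λ ≡ 28.
  x = λ² - 4 - 1 = 784 - 5 ≡ 4; y = λ·(4 - 4) - 6 ≡ 25. → (4, 25)
7P: (4, 25) + (1, 15). λ = (15 - 25)/(1 - 4) ≡ 21/28 mod 31. 28⁻¹ ≡ 10 (mod 31), so λ ≡ 24.
  x = λ² - 4 - 1 = 576 - 5 ≡ 13; y = λ·(4 - 13) - 25 ≡ 7. → (13, 7)
8P: (13, 7) + (1, 15). λ = (15 - 7)/(1 - 13) ≡ 8/19 mod 31. 19⁻¹ ≡ 18 (mod 31), so λ ≡ 20.
  x = λ² - 13 - 1 = 400 - 14 ≡ 14; y = λ·(13 - 14) - 7 ≡ 4. → (14, 4)
9P: (14, 4) + (1, 15). λ = (15 - 4)/(1 - 14) ≡ 11/18 mod 31. 18⁻¹ ≡ 19 (mod 31), so λ ≡ 23.
  x = λ² - 14 - 1 = 529 - 15 ≡ 18; y = λ·(14 - 18) - 4 ≡ 28. → (18, 28)
10P: (18, 28) + (1, 15). λ = (15 - 28)/(1 - 18) ≡ 18/14 mod 31. 14⁻¹ ≡ 20 (mod 31), so λ ≡ 19.
  x = λ² - 18 - 1 = 361 - 19 ≡ 1; y = λ·(18 - 1) - 28 ≡ 16. → (1, 16)
11P: (1, 16) + (1, 15): same x and y₁ ≡ -y₂, so the sum is ∞.
11P = ∞, so the order is 11.

11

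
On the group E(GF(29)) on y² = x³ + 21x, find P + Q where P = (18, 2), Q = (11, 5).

(18, 2) + (11, 5). λ = (5 - 2)/(11 - 18) ≡ 3/22 mod 29. 22⁻¹ ≡ 4 (mod 29), so λ ≡ 12.
  x = λ² - 18 - 11 = 144 - 29 ≡ 28; y = λ·(18 - 28) - 2 ≡ 23. → (28, 23)

(28, 23)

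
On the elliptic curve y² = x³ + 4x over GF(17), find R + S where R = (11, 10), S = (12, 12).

(15, 16)

(11, 10) + (12, 12). λ = (12 - 10)/(12 - 11) ≡ 2/1 mod 17. 1⁻¹ ≡ 1 (mod 17) since 1·1 = 1 ≡ 1, so λ ≡ 2.
  x = λ² - 11 - 12 = 4 - 23 ≡ 15; y = λ·(11 - 15) - 10 ≡ 16. → (15, 16)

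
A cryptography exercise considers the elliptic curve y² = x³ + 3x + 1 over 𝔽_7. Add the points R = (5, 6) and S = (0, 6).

(5, 6) + (0, 6). λ = (6 - 6)/(0 - 5) ≡ 0/2 mod 7. 2⁻¹ ≡ 4 (mod 7), so λ ≡ 0.
  x = λ² - 5 - 0 = 0 - 5 ≡ 2; y = λ·(5 - 2) - 6 ≡ 1. → (2, 1)

(2, 1)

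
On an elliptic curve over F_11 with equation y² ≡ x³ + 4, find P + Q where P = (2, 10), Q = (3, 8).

(2, 10) + (3, 8). λ = (8 - 10)/(3 - 2) ≡ 9/1 mod 11. 1⁻¹ ≡ 1 (mod 11) since 1·1 = 1 ≡ 1, so λ ≡ 9.
  x = λ² - 2 - 3 = 81 - 5 ≡ 10; y = λ·(2 - 10) - 10 ≡ 6. → (10, 6)

(10, 6)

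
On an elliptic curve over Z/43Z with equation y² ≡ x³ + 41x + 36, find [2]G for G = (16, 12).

tangent at (16, 12): λ = (3·16² + 41)/(2·12) ≡ 35/24. 24⁻¹ ≡ 9 (mod 43), so λ ≡ 35·9 ≡ 14.
  x = λ² - 16 - 16 = 196 - 32 ≡ 35; y = λ·(16 - 35) - 12 ≡ 23. → (35, 23)

(35, 23)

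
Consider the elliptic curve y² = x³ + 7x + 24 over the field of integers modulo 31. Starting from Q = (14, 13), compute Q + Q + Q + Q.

(3, 17)

Double-and-add on 4 = (100)₂. Start with Q = (14, 13) for the leading 1-bit.
double: tangent at (14, 13): λ = (3·14² + 7)/(2·13) ≡ 6/26. 26⁻¹ ≡ 6 (mod 31), so λ ≡ 6·6 ≡ 5.
  x = λ² - 14 - 14 = 25 - 28 ≡ 28; y = λ·(14 - 28) - 13 ≡ 10. → (28, 10)
double: tangent at (28, 10): λ = (3·28² + 7)/(2·10) ≡ 3/20. 20⁻¹ ≡ 14 (mod 31) since 20·14 = 280 ≡ 1, so λ ≡ 3·14 ≡ 11.
  x = λ² - 28 - 28 = 121 - 56 ≡ 3; y = λ·(28 - 3) - 10 ≡ 17. → (3, 17)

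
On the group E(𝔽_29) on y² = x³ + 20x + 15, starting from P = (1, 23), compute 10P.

Double-and-add on 10 = (1010)₂. Start with P = (1, 23) for the leading 1-bit.
double: tangent at (1, 23): λ = (3·1² + 20)/(2·23) ≡ 23/17. 17⁻¹ ≡ 12 (mod 29) since 17·12 = 204 ≡ 1, so λ ≡ 23·12 ≡ 15.
  x = λ² - 1 - 1 = 225 - 2 ≡ 20; y = λ·(1 - 20) - 23 ≡ 11. → (20, 11)
double: tangent at (20, 11): λ = (3·20² + 20)/(2·11) ≡ 2/22. 22⁻¹ ≡ 4 (mod 29), so λ ≡ 2·4 ≡ 8.
  x = λ² - 20 - 20 = 64 - 40 ≡ 24; y = λ·(20 - 24) - 11 ≡ 15. → (24, 15)
add P: (24, 15) + (1, 23). λ = (23 - 15)/(1 - 24) ≡ 8/6 mod 29. 6⁻¹ ≡ 5 (mod 29), so λ ≡ 11.
  x = λ² - 24 - 1 = 121 - 25 ≡ 9; y = λ·(24 - 9) - 15 ≡ 5. → (9, 5)
double: tangent at (9, 5): λ = (3·9² + 20)/(2·5) ≡ 2/10. 10⁻¹ ≡ 3 (mod 29) since 10·3 = 30 ≡ 1, so λ ≡ 2·3 ≡ 6.
  x = λ² - 9 - 9 = 36 - 18 ≡ 18; y = λ·(9 - 18) - 5 ≡ 28. → (18, 28)

(18, 28)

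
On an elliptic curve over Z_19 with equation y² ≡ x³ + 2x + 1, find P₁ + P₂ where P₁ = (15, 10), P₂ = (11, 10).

(12, 9)

(15, 10) + (11, 10). λ = (10 - 10)/(11 - 15) ≡ 0/15 mod 19. 15⁻¹ ≡ 14 (mod 19), so λ ≡ 0.
  x = λ² - 15 - 11 = 0 - 26 ≡ 12; y = λ·(15 - 12) - 10 ≡ 9. → (12, 9)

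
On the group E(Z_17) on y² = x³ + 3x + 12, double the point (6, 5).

tangent at (6, 5): λ = (3·6² + 3)/(2·5) ≡ 9/10. 10⁻¹ ≡ 12 (mod 17), so λ ≡ 9·12 ≡ 6.
  x = λ² - 6 - 6 = 36 - 12 ≡ 7; y = λ·(6 - 7) - 5 ≡ 6. → (7, 6)

(7, 6)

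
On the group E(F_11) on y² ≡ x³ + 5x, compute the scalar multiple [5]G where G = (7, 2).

Double-and-add on 5 = (101)₂. Start with G = (7, 2) for the leading 1-bit.
double: tangent at (7, 2): λ = (3·7² + 5)/(2·2) ≡ 9/4. 4⁻¹ ≡ 3 (mod 11), so λ ≡ 9·3 ≡ 5.
  x = λ² - 7 - 7 = 25 - 14 ≡ 0; y = λ·(7 - 0) - 2 ≡ 0. → (0, 0)
double: (0, 0) + (0, 0): same x and y₁ ≡ -y₂, so the sum is O.
add G: O + (7, 2) = (7, 2) (identity).

(7, 2)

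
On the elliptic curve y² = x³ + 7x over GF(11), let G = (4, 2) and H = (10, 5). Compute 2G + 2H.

O

First 2G:
Repeated addition: build up to 2G.
2G: tangent at (4, 2): λ = (3·4² + 7)/(2·2) ≡ 0/4. 4⁻¹ ≡ 3 (mod 11), so λ ≡ 0·3 ≡ 0.
  x = λ² - 4 - 4 = 0 - 8 ≡ 3; y = λ·(4 - 3) - 2 ≡ 9. → (3, 9)
2G = (3, 9).
Next 2H:
Repeated addition: build up to 2H.
2H: tangent at (10, 5): λ = (3·10² + 7)/(2·5) ≡ 10/10. 10⁻¹ ≡ 10 (mod 11), so λ ≡ 10·10 ≡ 1.
  x = λ² - 10 - 10 = 1 - 20 ≡ 3; y = λ·(10 - 3) - 5 ≡ 2. → (3, 2)
2H = (3, 2).
Finally 2G + 2H:
(3, 9) + (3, 2): same x and y₁ ≡ -y₂, so the sum is the point at infinity.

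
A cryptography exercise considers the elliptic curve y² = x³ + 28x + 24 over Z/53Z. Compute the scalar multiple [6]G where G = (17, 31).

(18, 0)

Repeated addition: build up to 6G.
2G: tangent at (17, 31): λ = (3·17² + 28)/(2·31) ≡ 47/9. 9⁻¹ ≡ 6 (mod 53), so λ ≡ 47·6 ≡ 17.
  x = λ² - 17 - 17 = 289 - 34 ≡ 43; y = λ·(17 - 43) - 31 ≡ 4. → (43, 4)
3G: (43, 4) + (17, 31). λ = (31 - 4)/(17 - 43) ≡ 27/27 mod 53. 27⁻¹ ≡ 2 (mod 53), so λ ≡ 1.
  x = λ² - 43 - 17 = 1 - 60 ≡ 47; y = λ·(43 - 47) - 4 ≡ 45. → (47, 45)
4G: (47, 45) + (17, 31). λ = (31 - 45)/(17 - 47) ≡ 39/23 mod 53. 23⁻¹ ≡ 30 (mod 53), so λ ≡ 4.
  x = λ² - 47 - 17 = 16 - 64 ≡ 5; y = λ·(47 - 5) - 45 ≡ 17. → (5, 17)
5G: (5, 17) + (17, 31). λ = (31 - 17)/(17 - 5) ≡ 14/12 mod 53. 12⁻¹ ≡ 31 (mod 53), so λ ≡ 10.
  x = λ² - 5 - 17 = 100 - 22 ≡ 25; y = λ·(5 - 25) - 17 ≡ 48. → (25, 48)
6G: (25, 48) + (17, 31). λ = (31 - 48)/(17 - 25) ≡ 36/45 mod 53. 45⁻¹ ≡ 33 (mod 53), so λ ≡ 22.
  x = λ² - 25 - 17 = 484 - 42 ≡ 18; y = λ·(25 - 18) - 48 ≡ 0. → (18, 0)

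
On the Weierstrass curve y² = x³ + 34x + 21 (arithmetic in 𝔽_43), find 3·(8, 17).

Write P = (8, 17).
Repeated addition: build up to 3P.
2P: tangent at (8, 17): λ = (3·8² + 34)/(2·17) ≡ 11/34. 34⁻¹ ≡ 19 (mod 43) since 34·19 = 646 ≡ 1, so λ ≡ 11·19 ≡ 37.
  x = λ² - 8 - 8 = 1369 - 16 ≡ 20; y = λ·(8 - 20) - 17 ≡ 12. → (20, 12)
3P: (20, 12) + (8, 17). λ = (17 - 12)/(8 - 20) ≡ 5/31 mod 43. 31⁻¹ ≡ 25 (mod 43) since 31·25 = 775 ≡ 1, so λ ≡ 39.
  x = λ² - 20 - 8 = 1521 - 28 ≡ 31; y = λ·(20 - 31) - 12 ≡ 32. → (31, 32)

(31, 32)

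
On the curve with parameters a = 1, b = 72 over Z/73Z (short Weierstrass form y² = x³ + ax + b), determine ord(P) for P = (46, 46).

2P: tangent at (46, 46): λ = (3·46² + 1)/(2·46) ≡ 71/19. 19⁻¹ ≡ 50 (mod 73) since 19·50 = 950 ≡ 1, so λ ≡ 71·50 ≡ 46.
  x = λ² - 46 - 46 = 2116 - 92 ≡ 53; y = λ·(46 - 53) - 46 ≡ 70. → (53, 70)
3P: (53, 70) + (46, 46). λ = (46 - 70)/(46 - 53) ≡ 49/66 mod 73. 66⁻¹ ≡ 52 (mod 73) since 66·52 = 3432 ≡ 1, so λ ≡ 66.
  x = λ² - 53 - 46 = 4356 - 99 ≡ 23; y = λ·(53 - 23) - 70 ≡ 12. → (23, 12)
4P: (23, 12) + (46, 46). λ = (46 - 12)/(46 - 23) ≡ 34/23 mod 73. 23⁻¹ ≡ 54 (mod 73), so λ ≡ 11.
  x = λ² - 23 - 46 = 121 - 69 ≡ 52; y = λ·(23 - 52) - 12 ≡ 34. → (52, 34)
5P: (52, 34) + (46, 46). λ = (46 - 34)/(46 - 52) ≡ 12/67 mod 73. 67⁻¹ ≡ 12 (mod 73) since 67·12 = 804 ≡ 1, so λ ≡ 71.
  x = λ² - 52 - 46 = 5041 - 98 ≡ 52; y = λ·(52 - 52) - 34 ≡ 39. → (52, 39)
6P: (52, 39) + (46, 46). λ = (46 - 39)/(46 - 52) ≡ 7/67 mod 73. 67⁻¹ ≡ 12 (mod 73), so λ ≡ 11.
  x = λ² - 52 - 46 = 121 - 98 ≡ 23; y = λ·(52 - 23) - 39 ≡ 61. → (23, 61)
7P: (23, 61) + (46, 46). λ = (46 - 61)/(46 - 23) ≡ 58/23 mod 73. 23⁻¹ ≡ 54 (mod 73), so λ ≡ 66.
  x = λ² - 23 - 46 = 4356 - 69 ≡ 53; y = λ·(23 - 53) - 61 ≡ 3. → (53, 3)
8P: (53, 3) + (46, 46). λ = (46 - 3)/(46 - 53) ≡ 43/66 mod 73. 66⁻¹ ≡ 52 (mod 73), so λ ≡ 46.
  x = λ² - 53 - 46 = 2116 - 99 ≡ 46; y = λ·(53 - 46) - 3 ≡ 27. → (46, 27)
9P: (46, 27) + (46, 46): same x and y₁ ≡ -y₂, so the sum is the point at infinity.
9P = the point at infinity, so the order is 9.

9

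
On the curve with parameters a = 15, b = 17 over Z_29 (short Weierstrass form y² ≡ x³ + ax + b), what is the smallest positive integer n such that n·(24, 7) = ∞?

2P: tangent at (24, 7): λ = (3·24² + 15)/(2·7) ≡ 3/14. 14⁻¹ ≡ 27 (mod 29), so λ ≡ 3·27 ≡ 23.
  x = λ² - 24 - 24 = 529 - 48 ≡ 17; y = λ·(24 - 17) - 7 ≡ 9. → (17, 9)
3P: (17, 9) + (24, 7). λ = (7 - 9)/(24 - 17) ≡ 27/7 mod 29. 7⁻¹ ≡ 25 (mod 29), so λ ≡ 8.
  x = λ² - 17 - 24 = 64 - 41 ≡ 23; y = λ·(17 - 23) - 9 ≡ 1. → (23, 1)
4P: (23, 1) + (24, 7). λ = (7 - 1)/(24 - 23) ≡ 6/1 mod 29. 1⁻¹ ≡ 1 (mod 29) since 1·1 = 1 ≡ 1, so λ ≡ 6.
  x = λ² - 23 - 24 = 36 - 47 ≡ 18; y = λ·(23 - 18) - 1 ≡ 0. → (18, 0)
5P: (18, 0) + (24, 7). λ = (7 - 0)/(24 - 18) ≡ 7/6 mod 29. 6⁻¹ ≡ 5 (mod 29), so λ ≡ 6.
  x = λ² - 18 - 24 = 36 - 42 ≡ 23; y = λ·(18 - 23) - 0 ≡ 28. → (23, 28)
6P: (23, 28) + (24, 7). λ = (7 - 28)/(24 - 23) ≡ 8/1 mod 29. 1⁻¹ ≡ 1 (mod 29) since 1·1 = 1 ≡ 1, so λ ≡ 8.
  x = λ² - 23 - 24 = 64 - 47 ≡ 17; y = λ·(23 - 17) - 28 ≡ 20. → (17, 20)
7P: (17, 20) + (24, 7). λ = (7 - 20)/(24 - 17) ≡ 16/7 mod 29. 7⁻¹ ≡ 25 (mod 29) since 7·25 = 175 ≡ 1, so λ ≡ 23.
  x = λ² - 17 - 24 = 529 - 41 ≡ 24; y = λ·(17 - 24) - 20 ≡ 22. → (24, 22)
8P: (24, 22) + (24, 7): same x and y₁ ≡ -y₂, so the sum is ∞.
8P = ∞, so the order is 8.

8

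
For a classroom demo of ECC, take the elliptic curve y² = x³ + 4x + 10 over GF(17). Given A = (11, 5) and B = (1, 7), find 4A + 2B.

(5, 11)

First 4A:
Repeated addition: build up to 4A.
2A: tangent at (11, 5): λ = (3·11² + 4)/(2·5) ≡ 10/10. 10⁻¹ ≡ 12 (mod 17), so λ ≡ 10·12 ≡ 1.
  x = λ² - 11 - 11 = 1 - 22 ≡ 13; y = λ·(11 - 13) - 5 ≡ 10. → (13, 10)
3A: (13, 10) + (11, 5). λ = (5 - 10)/(11 - 13) ≡ 12/15 mod 17. 15⁻¹ ≡ 8 (mod 17), so λ ≡ 11.
  x = λ² - 13 - 11 = 121 - 24 ≡ 12; y = λ·(13 - 12) - 10 ≡ 1. → (12, 1)
4A: (12, 1) + (11, 5). λ = (5 - 1)/(11 - 12) ≡ 4/16 mod 17. 16⁻¹ ≡ 16 (mod 17) since 16·16 = 256 ≡ 1, so λ ≡ 13.
  x = λ² - 12 - 11 = 169 - 23 ≡ 10; y = λ·(12 - 10) - 1 ≡ 8. → (10, 8)
4A = (10, 8).
Next 2B:
Repeated addition: build up to 2B.
2B: tangent at (1, 7): λ = (3·1² + 4)/(2·7) ≡ 7/14. 14⁻¹ ≡ 11 (mod 17) since 14·11 = 154 ≡ 1, so λ ≡ 7·11 ≡ 9.
  x = λ² - 1 - 1 = 81 - 2 ≡ 11; y = λ·(1 - 11) - 7 ≡ 5. → (11, 5)
2B = (11, 5).
Finally 4A + 2B:
(10, 8) + (11, 5). λ = (5 - 8)/(11 - 10) ≡ 14/1 mod 17. 1⁻¹ ≡ 1 (mod 17), so λ ≡ 14.
  x = λ² - 10 - 11 = 196 - 21 ≡ 5; y = λ·(10 - 5) - 8 ≡ 11. → (5, 11)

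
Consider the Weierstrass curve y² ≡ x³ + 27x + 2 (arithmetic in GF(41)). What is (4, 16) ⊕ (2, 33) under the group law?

(15, 16)

(4, 16) + (2, 33). λ = (33 - 16)/(2 - 4) ≡ 17/39 mod 41. 39⁻¹ ≡ 20 (mod 41) since 39·20 = 780 ≡ 1, so λ ≡ 12.
  x = λ² - 4 - 2 = 144 - 6 ≡ 15; y = λ·(4 - 15) - 16 ≡ 16. → (15, 16)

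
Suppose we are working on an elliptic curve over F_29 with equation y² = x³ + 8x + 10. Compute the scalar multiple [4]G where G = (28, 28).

(9, 17)

Repeated addition: build up to 4G.
2G: tangent at (28, 28): λ = (3·28² + 8)/(2·28) ≡ 11/27. 27⁻¹ ≡ 14 (mod 29) since 27·14 = 378 ≡ 1, so λ ≡ 11·14 ≡ 9.
  x = λ² - 28 - 28 = 81 - 56 ≡ 25; y = λ·(28 - 25) - 28 ≡ 28. → (25, 28)
3G: (25, 28) + (28, 28). λ = (28 - 28)/(28 - 25) ≡ 0/3 mod 29. 3⁻¹ ≡ 10 (mod 29) since 3·10 = 30 ≡ 1, so λ ≡ 0.
  x = λ² - 25 - 28 = 0 - 53 ≡ 5; y = λ·(25 - 5) - 28 ≡ 1. → (5, 1)
4G: (5, 1) + (28, 28). λ = (28 - 1)/(28 - 5) ≡ 27/23 mod 29. 23⁻¹ ≡ 24 (mod 29), so λ ≡ 10.
  x = λ² - 5 - 28 = 100 - 33 ≡ 9; y = λ·(5 - 9) - 1 ≡ 17. → (9, 17)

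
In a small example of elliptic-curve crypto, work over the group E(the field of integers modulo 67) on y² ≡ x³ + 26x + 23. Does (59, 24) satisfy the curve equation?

yes

y² = 24² ≡ 40; x³ + 26x + 23 = 206936 ≡ 40 (mod 67). 40 = 40.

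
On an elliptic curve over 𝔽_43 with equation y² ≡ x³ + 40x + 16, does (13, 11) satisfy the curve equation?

no

y² = 11² ≡ 35; x³ + 40x + 16 = 2733 ≡ 24 (mod 43). 35 ≠ 24.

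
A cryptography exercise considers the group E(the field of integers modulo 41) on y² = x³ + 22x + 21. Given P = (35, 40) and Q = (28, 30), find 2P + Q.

(40, 11)

First 2P:
Repeated addition: build up to 2P.
2P: tangent at (35, 40): λ = (3·35² + 22)/(2·40) ≡ 7/39. 39⁻¹ ≡ 20 (mod 41), so λ ≡ 7·20 ≡ 17.
  x = λ² - 35 - 35 = 289 - 70 ≡ 14; y = λ·(35 - 14) - 40 ≡ 30. → (14, 30)
2P = (14, 30).
Finally 2P + Q:
(14, 30) + (28, 30). λ = (30 - 30)/(28 - 14) ≡ 0/14 mod 41. 14⁻¹ ≡ 3 (mod 41), so λ ≡ 0.
  x = λ² - 14 - 28 = 0 - 42 ≡ 40; y = λ·(14 - 40) - 30 ≡ 11. → (40, 11)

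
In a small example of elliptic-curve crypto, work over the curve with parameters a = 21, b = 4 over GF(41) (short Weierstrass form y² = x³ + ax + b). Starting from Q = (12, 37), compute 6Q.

Repeated addition: build up to 6Q.
2Q: tangent at (12, 37): λ = (3·12² + 21)/(2·37) ≡ 2/33. 33⁻¹ ≡ 5 (mod 41) since 33·5 = 165 ≡ 1, so λ ≡ 2·5 ≡ 10.
  x = λ² - 12 - 12 = 100 - 24 ≡ 35; y = λ·(12 - 35) - 37 ≡ 20. → (35, 20)
3Q: (35, 20) + (12, 37). λ = (37 - 20)/(12 - 35) ≡ 17/18 mod 41. 18⁻¹ ≡ 16 (mod 41), so λ ≡ 26.
  x = λ² - 35 - 12 = 676 - 47 ≡ 14; y = λ·(35 - 14) - 20 ≡ 34. → (14, 34)
4Q: (14, 34) + (12, 37). λ = (37 - 34)/(12 - 14) ≡ 3/39 mod 41. 39⁻¹ ≡ 20 (mod 41) since 39·20 = 780 ≡ 1, so λ ≡ 19.
  x = λ² - 14 - 12 = 361 - 26 ≡ 7; y = λ·(14 - 7) - 34 ≡ 17. → (7, 17)
5Q: (7, 17) + (12, 37). λ = (37 - 17)/(12 - 7) ≡ 20/5 mod 41. 5⁻¹ ≡ 33 (mod 41), so λ ≡ 4.
  x = λ² - 7 - 12 = 16 - 19 ≡ 38; y = λ·(7 - 38) - 17 ≡ 23. → (38, 23)
6Q: (38, 23) + (12, 37). λ = (37 - 23)/(12 - 38) ≡ 14/15 mod 41. 15⁻¹ ≡ 11 (mod 41), so λ ≡ 31.
  x = λ² - 38 - 12 = 961 - 50 ≡ 9; y = λ·(38 - 9) - 23 ≡ 15. → (9, 15)

(9, 15)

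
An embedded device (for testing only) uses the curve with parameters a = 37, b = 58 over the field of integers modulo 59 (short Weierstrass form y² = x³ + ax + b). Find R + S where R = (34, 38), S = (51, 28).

(36, 43)

(34, 38) + (51, 28). λ = (28 - 38)/(51 - 34) ≡ 49/17 mod 59. 17⁻¹ ≡ 7 (mod 59), so λ ≡ 48.
  x = λ² - 34 - 51 = 2304 - 85 ≡ 36; y = λ·(34 - 36) - 38 ≡ 43. → (36, 43)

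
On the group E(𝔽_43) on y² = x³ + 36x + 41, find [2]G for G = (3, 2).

tangent at (3, 2): λ = (3·3² + 36)/(2·2) ≡ 20/4. 4⁻¹ ≡ 11 (mod 43), so λ ≡ 20·11 ≡ 5.
  x = λ² - 3 - 3 = 25 - 6 ≡ 19; y = λ·(3 - 19) - 2 ≡ 4. → (19, 4)

(19, 4)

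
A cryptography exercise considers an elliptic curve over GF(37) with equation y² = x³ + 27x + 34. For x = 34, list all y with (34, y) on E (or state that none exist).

0

x³ + 27x + 34 = 40256 ≡ 0 (mod 37).
Only y = 0 satisfies y² ≡ 0.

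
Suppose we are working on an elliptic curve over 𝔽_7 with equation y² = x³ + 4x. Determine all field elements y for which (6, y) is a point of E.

x³ + 4x + 0 = 240 ≡ 2 (mod 7).
Square roots of 2 mod 7: 3 and 4 (since 3² = 9 ≡ 2).

3, 4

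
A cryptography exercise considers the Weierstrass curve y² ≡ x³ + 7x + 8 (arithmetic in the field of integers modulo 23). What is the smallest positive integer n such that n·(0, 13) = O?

5

2P: tangent at (0, 13): λ = (3·0² + 7)/(2·13) ≡ 7/3. 3⁻¹ ≡ 8 (mod 23), so λ ≡ 7·8 ≡ 10.
  x = λ² - 0 - 0 = 100 - 0 ≡ 8; y = λ·(0 - 8) - 13 ≡ 22. → (8, 22)
3P: (8, 22) + (0, 13). λ = (13 - 22)/(0 - 8) ≡ 14/15 mod 23. 15⁻¹ ≡ 20 (mod 23) since 15·20 = 300 ≡ 1, so λ ≡ 4.
  x = λ² - 8 - 0 = 16 - 8 ≡ 8; y = λ·(8 - 8) - 22 ≡ 1. → (8, 1)
4P: (8, 1) + (0, 13). λ = (13 - 1)/(0 - 8) ≡ 12/15 mod 23. 15⁻¹ ≡ 20 (mod 23), so λ ≡ 10.
  x = λ² - 8 - 0 = 100 - 8 ≡ 0; y = λ·(8 - 0) - 1 ≡ 10. → (0, 10)
5P: (0, 10) + (0, 13): same x and y₁ ≡ -y₂, so the sum is O.
5P = O, so the order is 5.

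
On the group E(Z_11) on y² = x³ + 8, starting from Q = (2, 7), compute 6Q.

Repeated addition: build up to 6Q.
2Q: tangent at (2, 7): λ = (3·2² + 0)/(2·7) ≡ 1/3. 3⁻¹ ≡ 4 (mod 11), so λ ≡ 1·4 ≡ 4.
  x = λ² - 2 - 2 = 16 - 4 ≡ 1; y = λ·(2 - 1) - 7 ≡ 8. → (1, 8)
3Q: (1, 8) + (2, 7). λ = (7 - 8)/(2 - 1) ≡ 10/1 mod 11. 1⁻¹ ≡ 1 (mod 11), so λ ≡ 10.
  x = λ² - 1 - 2 = 100 - 3 ≡ 9; y = λ·(1 - 9) - 8 ≡ 0. → (9, 0)
4Q: (9, 0) + (2, 7). λ = (7 - 0)/(2 - 9) ≡ 7/4 mod 11. 4⁻¹ ≡ 3 (mod 11), so λ ≡ 10.
  x = λ² - 9 - 2 = 100 - 11 ≡ 1; y = λ·(9 - 1) - 0 ≡ 3. → (1, 3)
5Q: (1, 3) + (2, 7). λ = (7 - 3)/(2 - 1) ≡ 4/1 mod 11. 1⁻¹ ≡ 1 (mod 11), so λ ≡ 4.
  x = λ² - 1 - 2 = 16 - 3 ≡ 2; y = λ·(1 - 2) - 3 ≡ 4. → (2, 4)
6Q: (2, 4) + (2, 7): same x and y₁ ≡ -y₂, so the sum is O.

O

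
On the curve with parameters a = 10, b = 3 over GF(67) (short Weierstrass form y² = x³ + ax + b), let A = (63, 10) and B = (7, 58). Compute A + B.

(63, 10) + (7, 58). λ = (58 - 10)/(7 - 63) ≡ 48/11 mod 67. 11⁻¹ ≡ 61 (mod 67), so λ ≡ 47.
  x = λ² - 63 - 7 = 2209 - 70 ≡ 62; y = λ·(63 - 62) - 10 ≡ 37. → (62, 37)

(62, 37)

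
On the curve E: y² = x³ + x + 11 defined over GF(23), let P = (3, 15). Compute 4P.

(21, 1)

Repeated addition: build up to 4P.
2P: tangent at (3, 15): λ = (3·3² + 1)/(2·15) ≡ 5/7. 7⁻¹ ≡ 10 (mod 23) since 7·10 = 70 ≡ 1, so λ ≡ 5·10 ≡ 4.
  x = λ² - 3 - 3 = 16 - 6 ≡ 10; y = λ·(3 - 10) - 15 ≡ 3. → (10, 3)
3P: (10, 3) + (3, 15). λ = (15 - 3)/(3 - 10) ≡ 12/16 mod 23. 16⁻¹ ≡ 13 (mod 23) since 16·13 = 208 ≡ 1, so λ ≡ 18.
  x = λ² - 10 - 3 = 324 - 13 ≡ 12; y = λ·(10 - 12) - 3 ≡ 7. → (12, 7)
4P: (12, 7) + (3, 15). λ = (15 - 7)/(3 - 12) ≡ 8/14 mod 23. 14⁻¹ ≡ 5 (mod 23) since 14·5 = 70 ≡ 1, so λ ≡ 17.
  x = λ² - 12 - 3 = 289 - 15 ≡ 21; y = λ·(12 - 21) - 7 ≡ 1. → (21, 1)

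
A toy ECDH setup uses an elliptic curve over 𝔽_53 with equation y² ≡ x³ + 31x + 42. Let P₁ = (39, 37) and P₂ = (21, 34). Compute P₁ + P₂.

(21, 19)

(39, 37) + (21, 34). λ = (34 - 37)/(21 - 39) ≡ 50/35 mod 53. 35⁻¹ ≡ 50 (mod 53) since 35·50 = 1750 ≡ 1, so λ ≡ 9.
  x = λ² - 39 - 21 = 81 - 60 ≡ 21; y = λ·(39 - 21) - 37 ≡ 19. → (21, 19)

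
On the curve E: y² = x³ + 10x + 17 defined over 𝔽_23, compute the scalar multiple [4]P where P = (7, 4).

Repeated addition: build up to 4P.
2P: tangent at (7, 4): λ = (3·7² + 10)/(2·4) ≡ 19/8. 8⁻¹ ≡ 3 (mod 23), so λ ≡ 19·3 ≡ 11.
  x = λ² - 7 - 7 = 121 - 14 ≡ 15; y = λ·(7 - 15) - 4 ≡ 0. → (15, 0)
3P: (15, 0) + (7, 4). λ = (4 - 0)/(7 - 15) ≡ 4/15 mod 23. 15⁻¹ ≡ 20 (mod 23), so λ ≡ 11.
  x = λ² - 15 - 7 = 121 - 22 ≡ 7; y = λ·(15 - 7) - 0 ≡ 19. → (7, 19)
4P: (7, 19) + (7, 4): same x and y₁ ≡ -y₂, so the sum is 𝒪.

O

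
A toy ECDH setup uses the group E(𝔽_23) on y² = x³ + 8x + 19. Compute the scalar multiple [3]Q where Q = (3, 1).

(15, 8)

Repeated addition: build up to 3Q.
2Q: tangent at (3, 1): λ = (3·3² + 8)/(2·1) ≡ 12/2. 2⁻¹ ≡ 12 (mod 23), so λ ≡ 12·12 ≡ 6.
  x = λ² - 3 - 3 = 36 - 6 ≡ 7; y = λ·(3 - 7) - 1 ≡ 21. → (7, 21)
3Q: (7, 21) + (3, 1). λ = (1 - 21)/(3 - 7) ≡ 3/19 mod 23. 19⁻¹ ≡ 17 (mod 23), so λ ≡ 5.
  x = λ² - 7 - 3 = 25 - 10 ≡ 15; y = λ·(7 - 15) - 21 ≡ 8. → (15, 8)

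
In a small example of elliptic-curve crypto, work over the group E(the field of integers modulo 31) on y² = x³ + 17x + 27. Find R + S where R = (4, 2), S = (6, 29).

(4, 2) + (6, 29). λ = (29 - 2)/(6 - 4) ≡ 27/2 mod 31. 2⁻¹ ≡ 16 (mod 31) since 2·16 = 32 ≡ 1, so λ ≡ 29.
  x = λ² - 4 - 6 = 841 - 10 ≡ 25; y = λ·(4 - 25) - 2 ≡ 9. → (25, 9)

(25, 9)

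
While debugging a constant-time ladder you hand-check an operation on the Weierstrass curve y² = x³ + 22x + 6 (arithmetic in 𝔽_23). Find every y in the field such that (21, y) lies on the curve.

x³ + 22x + 6 = 9729 ≡ 0 (mod 23).
Only y = 0 satisfies y² ≡ 0.

0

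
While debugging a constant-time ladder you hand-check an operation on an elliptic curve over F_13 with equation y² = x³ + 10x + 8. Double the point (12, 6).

(2, 7)

tangent at (12, 6): λ = (3·12² + 10)/(2·6) ≡ 0/12. 12⁻¹ ≡ 12 (mod 13), so λ ≡ 0·12 ≡ 0.
  x = λ² - 12 - 12 = 0 - 24 ≡ 2; y = λ·(12 - 2) - 6 ≡ 7. → (2, 7)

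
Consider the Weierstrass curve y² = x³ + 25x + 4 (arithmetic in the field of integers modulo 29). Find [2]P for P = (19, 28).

tangent at (19, 28): λ = (3·19² + 25)/(2·28) ≡ 6/27. 27⁻¹ ≡ 14 (mod 29), so λ ≡ 6·14 ≡ 26.
  x = λ² - 19 - 19 = 676 - 38 ≡ 0; y = λ·(19 - 0) - 28 ≡ 2. → (0, 2)

(0, 2)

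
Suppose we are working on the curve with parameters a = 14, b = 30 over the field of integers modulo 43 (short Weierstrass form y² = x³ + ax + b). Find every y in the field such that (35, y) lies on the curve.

x³ + 14x + 30 = 43395 ≡ 8 (mod 43).
8 is a non-residue mod 43; no y exists.

none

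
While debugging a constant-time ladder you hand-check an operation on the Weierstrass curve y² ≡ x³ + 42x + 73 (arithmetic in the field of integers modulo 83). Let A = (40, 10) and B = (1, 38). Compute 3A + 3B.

First 3A:
Repeated addition: build up to 3A.
2A: tangent at (40, 10): λ = (3·40² + 42)/(2·10) ≡ 28/20. 20⁻¹ ≡ 54 (mod 83), so λ ≡ 28·54 ≡ 18.
  x = λ² - 40 - 40 = 324 - 80 ≡ 78; y = λ·(40 - 78) - 10 ≡ 53. → (78, 53)
3A: (78, 53) + (40, 10). λ = (10 - 53)/(40 - 78) ≡ 40/45 mod 83. 45⁻¹ ≡ 24 (mod 83) since 45·24 = 1080 ≡ 1, so λ ≡ 47.
  x = λ² - 78 - 40 = 2209 - 118 ≡ 16; y = λ·(78 - 16) - 53 ≡ 39. → (16, 39)
3A = (16, 39).
Next 3B:
Repeated addition: build up to 3B.
2B: tangent at (1, 38): λ = (3·1² + 42)/(2·38) ≡ 45/76. 76⁻¹ ≡ 71 (mod 83), so λ ≡ 45·71 ≡ 41.
  x = λ² - 1 - 1 = 1681 - 2 ≡ 19; y = λ·(1 - 19) - 38 ≡ 54. → (19, 54)
3B: (19, 54) + (1, 38). λ = (38 - 54)/(1 - 19) ≡ 67/65 mod 83. 65⁻¹ ≡ 23 (mod 83) since 65·23 = 1495 ≡ 1, so λ ≡ 47.
  x = λ² - 19 - 1 = 2209 - 20 ≡ 31; y = λ·(19 - 31) - 54 ≡ 46. → (31, 46)
3B = (31, 46).
Finally 3A + 3B:
(16, 39) + (31, 46). λ = (46 - 39)/(31 - 16) ≡ 7/15 mod 83. 15⁻¹ ≡ 72 (mod 83), so λ ≡ 6.
  x = λ² - 16 - 31 = 36 - 47 ≡ 72; y = λ·(16 - 72) - 39 ≡ 40. → (72, 40)

(72, 40)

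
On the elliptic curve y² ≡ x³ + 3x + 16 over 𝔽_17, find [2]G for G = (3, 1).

(15, 6)

tangent at (3, 1): λ = (3·3² + 3)/(2·1) ≡ 13/2. 2⁻¹ ≡ 9 (mod 17), so λ ≡ 13·9 ≡ 15.
  x = λ² - 3 - 3 = 225 - 6 ≡ 15; y = λ·(3 - 15) - 1 ≡ 6. → (15, 6)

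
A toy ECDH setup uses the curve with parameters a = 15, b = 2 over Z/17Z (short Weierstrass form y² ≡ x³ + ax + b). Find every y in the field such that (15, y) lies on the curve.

7, 10

x³ + 15x + 2 = 3602 ≡ 15 (mod 17).
Square roots of 15 mod 17: 7 and 10 (since 7² = 49 ≡ 15).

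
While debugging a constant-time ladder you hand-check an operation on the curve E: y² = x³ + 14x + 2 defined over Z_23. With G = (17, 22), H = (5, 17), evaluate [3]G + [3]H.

First 3G:
Repeated addition: build up to 3G.
2G: tangent at (17, 22): λ = (3·17² + 14)/(2·22) ≡ 7/21. 21⁻¹ ≡ 11 (mod 23), so λ ≡ 7·11 ≡ 8.
  x = λ² - 17 - 17 = 64 - 34 ≡ 7; y = λ·(17 - 7) - 22 ≡ 12. → (7, 12)
3G: (7, 12) + (17, 22). λ = (22 - 12)/(17 - 7) ≡ 10/10 mod 23. 10⁻¹ ≡ 7 (mod 23) since 10·7 = 70 ≡ 1, so λ ≡ 1.
  x = λ² - 7 - 17 = 1 - 24 ≡ 0; y = λ·(7 - 0) - 12 ≡ 18. → (0, 18)
3G = (0, 18).
Next 3H:
Repeated addition: build up to 3H.
2H: tangent at (5, 17): λ = (3·5² + 14)/(2·17) ≡ 20/11. 11⁻¹ ≡ 21 (mod 23), so λ ≡ 20·21 ≡ 6.
  x = λ² - 5 - 5 = 36 - 10 ≡ 3; y = λ·(5 - 3) - 17 ≡ 18. → (3, 18)
3H: (3, 18) + (5, 17). λ = (17 - 18)/(5 - 3) ≡ 22/2 mod 23. 2⁻¹ ≡ 12 (mod 23) since 2·12 = 24 ≡ 1, so λ ≡ 11.
  x = λ² - 3 - 5 = 121 - 8 ≡ 21; y = λ·(3 - 21) - 18 ≡ 14. → (21, 14)
3H = (21, 14).
Finally 3G + 3H:
(0, 18) + (21, 14). λ = (14 - 18)/(21 - 0) ≡ 19/21 mod 23. 21⁻¹ ≡ 11 (mod 23), so λ ≡ 2.
  x = λ² - 0 - 21 = 4 - 21 ≡ 6; y = λ·(0 - 6) - 18 ≡ 16. → (6, 16)

(6, 16)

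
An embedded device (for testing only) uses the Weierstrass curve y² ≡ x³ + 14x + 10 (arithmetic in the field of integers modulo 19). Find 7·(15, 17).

Write P = (15, 17).
Double-and-add on 7 = (111)₂. Start with P = (15, 17) for the leading 1-bit.
double: tangent at (15, 17): λ = (3·15² + 14)/(2·17) ≡ 5/15. 15⁻¹ ≡ 14 (mod 19), so λ ≡ 5·14 ≡ 13.
  x = λ² - 15 - 15 = 169 - 30 ≡ 6; y = λ·(15 - 6) - 17 ≡ 5. → (6, 5)
add P: (6, 5) + (15, 17). λ = (17 - 5)/(15 - 6) ≡ 12/9 mod 19. 9⁻¹ ≡ 17 (mod 19) since 9·17 = 153 ≡ 1, so λ ≡ 14.
  x = λ² - 6 - 15 = 196 - 21 ≡ 4; y = λ·(6 - 4) - 5 ≡ 4. → (4, 4)
double: tangent at (4, 4): λ = (3·4² + 14)/(2·4) ≡ 5/8. 8⁻¹ ≡ 12 (mod 19), so λ ≡ 5·12 ≡ 3.
  x = λ² - 4 - 4 = 9 - 8 ≡ 1; y = λ·(4 - 1) - 4 ≡ 5. → (1, 5)
add P: (1, 5) + (15, 17). λ = (17 - 5)/(15 - 1) ≡ 12/14 mod 19. 14⁻¹ ≡ 15 (mod 19) since 14·15 = 210 ≡ 1, so λ ≡ 9.
  x = λ² - 1 - 15 = 81 - 16 ≡ 8; y = λ·(1 - 8) - 5 ≡ 8. → (8, 8)

(8, 8)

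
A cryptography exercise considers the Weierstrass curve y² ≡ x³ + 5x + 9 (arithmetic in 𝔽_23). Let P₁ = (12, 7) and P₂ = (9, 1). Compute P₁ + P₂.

(6, 5)

(12, 7) + (9, 1). λ = (1 - 7)/(9 - 12) ≡ 17/20 mod 23. 20⁻¹ ≡ 15 (mod 23) since 20·15 = 300 ≡ 1, so λ ≡ 2.
  x = λ² - 12 - 9 = 4 - 21 ≡ 6; y = λ·(12 - 6) - 7 ≡ 5. → (6, 5)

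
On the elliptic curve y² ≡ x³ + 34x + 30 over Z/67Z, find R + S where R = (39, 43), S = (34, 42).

(53, 48)

(39, 43) + (34, 42). λ = (42 - 43)/(34 - 39) ≡ 66/62 mod 67. 62⁻¹ ≡ 40 (mod 67), so λ ≡ 27.
  x = λ² - 39 - 34 = 729 - 73 ≡ 53; y = λ·(39 - 53) - 43 ≡ 48. → (53, 48)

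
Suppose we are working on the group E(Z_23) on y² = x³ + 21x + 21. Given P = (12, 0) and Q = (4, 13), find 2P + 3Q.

(17, 1)

First 2P:
Repeated addition: build up to 2P.
2P: (12, 0) + (12, 0): same x and y₁ ≡ -y₂, so the sum is 𝒪.
2P = 𝒪.
Next 3Q:
Repeated addition: build up to 3Q.
2Q: tangent at (4, 13): λ = (3·4² + 21)/(2·13) ≡ 0/3. 3⁻¹ ≡ 8 (mod 23), so λ ≡ 0·8 ≡ 0.
  x = λ² - 4 - 4 = 0 - 8 ≡ 15; y = λ·(4 - 15) - 13 ≡ 10. → (15, 10)
3Q: (15, 10) + (4, 13). λ = (13 - 10)/(4 - 15) ≡ 3/12 mod 23. 12⁻¹ ≡ 2 (mod 23), so λ ≡ 6.
  x = λ² - 15 - 4 = 36 - 19 ≡ 17; y = λ·(15 - 17) - 10 ≡ 1. → (17, 1)
3Q = (17, 1).
Finally 2P + 3Q:
𝒪 + (17, 1) = (17, 1) (identity).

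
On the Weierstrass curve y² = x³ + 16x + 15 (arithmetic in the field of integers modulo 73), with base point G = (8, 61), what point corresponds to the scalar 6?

(54, 15)

Repeated addition: build up to 6G.
2G: tangent at (8, 61): λ = (3·8² + 16)/(2·61) ≡ 62/49. 49⁻¹ ≡ 3 (mod 73), so λ ≡ 62·3 ≡ 40.
  x = λ² - 8 - 8 = 1600 - 16 ≡ 51; y = λ·(8 - 51) - 61 ≡ 44. → (51, 44)
3G: (51, 44) + (8, 61). λ = (61 - 44)/(8 - 51) ≡ 17/30 mod 73. 30⁻¹ ≡ 56 (mod 73) since 30·56 = 1680 ≡ 1, so λ ≡ 3.
  x = λ² - 51 - 8 = 9 - 59 ≡ 23; y = λ·(51 - 23) - 44 ≡ 40. → (23, 40)
4G: (23, 40) + (8, 61). λ = (61 - 40)/(8 - 23) ≡ 21/58 mod 73. 58⁻¹ ≡ 34 (mod 73) since 58·34 = 1972 ≡ 1, so λ ≡ 57.
  x = λ² - 23 - 8 = 3249 - 31 ≡ 6; y = λ·(23 - 6) - 40 ≡ 53. → (6, 53)
5G: (6, 53) + (8, 61). λ = (61 - 53)/(8 - 6) ≡ 8/2 mod 73. 2⁻¹ ≡ 37 (mod 73), so λ ≡ 4.
  x = λ² - 6 - 8 = 16 - 14 ≡ 2; y = λ·(6 - 2) - 53 ≡ 36. → (2, 36)
6G: (2, 36) + (8, 61). λ = (61 - 36)/(8 - 2) ≡ 25/6 mod 73. 6⁻¹ ≡ 61 (mod 73) since 6·61 = 366 ≡ 1, so λ ≡ 65.
  x = λ² - 2 - 8 = 4225 - 10 ≡ 54; y = λ·(2 - 54) - 36 ≡ 15. → (54, 15)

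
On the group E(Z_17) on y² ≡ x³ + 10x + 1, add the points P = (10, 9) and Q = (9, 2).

(10, 9) + (9, 2). λ = (2 - 9)/(9 - 10) ≡ 10/16 mod 17. 16⁻¹ ≡ 16 (mod 17), so λ ≡ 7.
  x = λ² - 10 - 9 = 49 - 19 ≡ 13; y = λ·(10 - 13) - 9 ≡ 4. → (13, 4)

(13, 4)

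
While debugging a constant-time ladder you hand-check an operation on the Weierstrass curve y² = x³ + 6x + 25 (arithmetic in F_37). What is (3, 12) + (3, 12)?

(30, 11)

tangent at (3, 12): λ = (3·3² + 6)/(2·12) ≡ 33/24. 24⁻¹ ≡ 17 (mod 37), so λ ≡ 33·17 ≡ 6.
  x = λ² - 3 - 3 = 36 - 6 ≡ 30; y = λ·(3 - 30) - 12 ≡ 11. → (30, 11)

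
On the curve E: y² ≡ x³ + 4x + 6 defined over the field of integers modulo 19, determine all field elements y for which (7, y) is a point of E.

x³ + 4x + 6 = 377 ≡ 16 (mod 19).
Square roots of 16 mod 19: 4 and 15 (since 4² = 16 ≡ 16).

4, 15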